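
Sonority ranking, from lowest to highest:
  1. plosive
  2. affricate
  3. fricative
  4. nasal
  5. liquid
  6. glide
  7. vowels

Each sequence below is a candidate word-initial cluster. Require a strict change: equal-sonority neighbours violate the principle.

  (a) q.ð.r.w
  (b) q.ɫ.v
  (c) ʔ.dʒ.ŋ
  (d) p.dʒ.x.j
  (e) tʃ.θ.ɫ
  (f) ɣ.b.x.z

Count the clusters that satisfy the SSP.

4

(a) 1-3-5-6 → obeys
(b) 1-5-3 → violates
(c) 1-2-4 → obeys
(d) 1-2-3-6 → obeys
(e) 2-3-5 → obeys
(f) 3-1-3-3 → violates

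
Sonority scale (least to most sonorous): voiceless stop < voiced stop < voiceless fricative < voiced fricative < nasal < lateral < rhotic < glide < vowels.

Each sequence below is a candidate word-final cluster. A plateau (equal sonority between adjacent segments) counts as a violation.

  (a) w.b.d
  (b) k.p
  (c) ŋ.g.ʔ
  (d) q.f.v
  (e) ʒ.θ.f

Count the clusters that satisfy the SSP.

(a) w.b.d: profile 8-2-2 — violates.
(b) k.p: profile 1-1 — violates.
(c) ŋ.g.ʔ: profile 5-2-1 — obeys.
(d) q.f.v: profile 1-3-4 — violates.
(e) ʒ.θ.f: profile 4-3-3 — violates.

1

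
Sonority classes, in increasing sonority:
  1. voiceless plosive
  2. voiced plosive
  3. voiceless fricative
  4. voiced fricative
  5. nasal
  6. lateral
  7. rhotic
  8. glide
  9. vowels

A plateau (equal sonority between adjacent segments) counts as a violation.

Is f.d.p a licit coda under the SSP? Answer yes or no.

yes

/f/: voiceless fricative = 3.
/d/: voiced plosive = 2.
/p/: voiceless plosive = 1.
The profile 3-2-1 strictly falls, so the coda satisfies the SSP.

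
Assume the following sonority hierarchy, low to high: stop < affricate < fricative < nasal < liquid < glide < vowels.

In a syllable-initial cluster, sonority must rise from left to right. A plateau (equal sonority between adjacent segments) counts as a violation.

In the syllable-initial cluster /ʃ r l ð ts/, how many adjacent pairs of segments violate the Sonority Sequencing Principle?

/ʃ/ is a fricative (sonority 3).
/r/ is a liquid (sonority 5).
/l/ is a liquid (sonority 5).
/ð/ is a fricative (sonority 3).
/ts/ is an affricate (sonority 2).
/ʃ/→/r/: 3→5 (rises) — ok.
/r/→/l/: 5→5 (plateau) — violation.
/l/→/ð/: 5→3 (does not rise) — violation.
/ð/→/ts/: 3→2 (does not rise) — violation.

3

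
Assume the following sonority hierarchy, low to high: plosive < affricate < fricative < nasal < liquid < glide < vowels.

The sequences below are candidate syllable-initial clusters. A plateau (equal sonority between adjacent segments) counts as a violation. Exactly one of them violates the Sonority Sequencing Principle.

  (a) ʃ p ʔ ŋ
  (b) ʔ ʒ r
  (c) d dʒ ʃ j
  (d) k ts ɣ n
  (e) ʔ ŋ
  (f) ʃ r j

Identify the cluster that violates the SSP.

(a) sonority 3-1-1-4: ill-formed.
(b) sonority 1-3-5: well-formed.
(c) sonority 1-2-3-6: well-formed.
(d) sonority 1-2-3-4: well-formed.
(e) sonority 1-4: well-formed.
(f) sonority 3-5-6: well-formed.

a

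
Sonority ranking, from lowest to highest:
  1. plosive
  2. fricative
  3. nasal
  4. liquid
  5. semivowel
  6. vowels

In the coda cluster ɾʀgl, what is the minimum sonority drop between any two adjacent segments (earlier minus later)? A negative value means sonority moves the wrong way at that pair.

/ɾ/ — liquid, sonority 4.
/ʀ/ — liquid, sonority 4.
/g/ — plosive, sonority 1.
/l/ — liquid, sonority 4.
/ɾ/→/ʀ/: change +0.
/ʀ/→/g/: change +3.
/g/→/l/: change -3.
Minimum = -3.

-3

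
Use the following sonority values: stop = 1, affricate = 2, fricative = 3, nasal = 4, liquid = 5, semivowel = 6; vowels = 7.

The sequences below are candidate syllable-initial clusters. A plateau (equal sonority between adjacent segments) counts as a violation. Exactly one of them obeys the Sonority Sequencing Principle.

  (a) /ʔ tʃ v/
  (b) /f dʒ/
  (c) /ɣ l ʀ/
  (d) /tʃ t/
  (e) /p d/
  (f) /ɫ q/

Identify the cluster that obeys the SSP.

(a) 1-2-3 → obeys
(b) 3-2 → violates
(c) 3-5-5 → violates
(d) 2-1 → violates
(e) 1-1 → violates
(f) 5-1 → violates

a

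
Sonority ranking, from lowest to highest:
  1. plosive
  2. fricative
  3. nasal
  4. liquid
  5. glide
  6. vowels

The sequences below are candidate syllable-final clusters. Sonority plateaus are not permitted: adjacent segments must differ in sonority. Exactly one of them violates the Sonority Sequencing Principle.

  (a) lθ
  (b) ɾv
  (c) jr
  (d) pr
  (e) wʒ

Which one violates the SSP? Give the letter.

(a) 4-2 → obeys
(b) 4-2 → obeys
(c) 5-4 → obeys
(d) 1-4 → violates
(e) 5-2 → obeys

d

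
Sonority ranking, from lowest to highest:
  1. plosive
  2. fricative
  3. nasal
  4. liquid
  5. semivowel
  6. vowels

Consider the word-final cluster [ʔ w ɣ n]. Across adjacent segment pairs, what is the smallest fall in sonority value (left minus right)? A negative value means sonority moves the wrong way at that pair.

/ʔ/ is a plosive (sonority 1).
/w/ is a semivowel (sonority 5).
/ɣ/ is a fricative (sonority 2).
/n/ is a nasal (sonority 3).
/ʔ/→/w/: change -4.
/w/→/ɣ/: change +3.
/ɣ/→/n/: change -1.
Minimum = -4.

-4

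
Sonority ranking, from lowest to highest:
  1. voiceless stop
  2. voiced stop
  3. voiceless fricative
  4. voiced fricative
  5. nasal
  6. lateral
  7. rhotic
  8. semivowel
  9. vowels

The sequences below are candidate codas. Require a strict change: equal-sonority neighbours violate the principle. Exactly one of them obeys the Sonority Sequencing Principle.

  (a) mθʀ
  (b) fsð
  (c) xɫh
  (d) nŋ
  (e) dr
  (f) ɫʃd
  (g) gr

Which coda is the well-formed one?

f

(a) mθʀ: profile 5-3-7 — violates.
(b) fsð: profile 3-3-4 — violates.
(c) xɫh: profile 3-6-3 — violates.
(d) nŋ: profile 5-5 — violates.
(e) dr: profile 2-7 — violates.
(f) ɫʃd: profile 6-3-2 — obeys.
(g) gr: profile 2-7 — violates.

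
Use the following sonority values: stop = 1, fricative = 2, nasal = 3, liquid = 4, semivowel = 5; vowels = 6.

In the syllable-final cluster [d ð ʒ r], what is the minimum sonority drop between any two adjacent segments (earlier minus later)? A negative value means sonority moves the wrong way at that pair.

/d/: stop = 1.
/ð/: fricative = 2.
/ʒ/: fricative = 2.
/r/: liquid = 4.
/d/→/ð/: change -1.
/ð/→/ʒ/: change +0.
/ʒ/→/r/: change -2.
Minimum = -2.

-2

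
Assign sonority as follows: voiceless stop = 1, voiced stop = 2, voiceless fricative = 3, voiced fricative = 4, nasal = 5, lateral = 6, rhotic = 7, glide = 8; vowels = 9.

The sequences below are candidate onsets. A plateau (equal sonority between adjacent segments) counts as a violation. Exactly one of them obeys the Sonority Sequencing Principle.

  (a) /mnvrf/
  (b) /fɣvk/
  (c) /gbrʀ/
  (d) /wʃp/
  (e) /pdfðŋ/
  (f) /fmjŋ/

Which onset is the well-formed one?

(a) /mnvrf/: profile 5-5-4-7-3 — violates.
(b) /fɣvk/: profile 3-4-4-1 — violates.
(c) /gbrʀ/: profile 2-2-7-7 — violates.
(d) /wʃp/: profile 8-3-1 — violates.
(e) /pdfðŋ/: profile 1-2-3-4-5 — obeys.
(f) /fmjŋ/: profile 3-5-8-5 — violates.

e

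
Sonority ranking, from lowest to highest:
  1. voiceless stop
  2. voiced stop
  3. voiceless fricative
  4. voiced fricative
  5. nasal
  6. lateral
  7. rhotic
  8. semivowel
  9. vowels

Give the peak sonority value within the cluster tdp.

2

/t/ is a voiceless stop (sonority 1).
/d/ is a voiced stop (sonority 2).
/p/ is a voiceless stop (sonority 1).
The maximum is 2.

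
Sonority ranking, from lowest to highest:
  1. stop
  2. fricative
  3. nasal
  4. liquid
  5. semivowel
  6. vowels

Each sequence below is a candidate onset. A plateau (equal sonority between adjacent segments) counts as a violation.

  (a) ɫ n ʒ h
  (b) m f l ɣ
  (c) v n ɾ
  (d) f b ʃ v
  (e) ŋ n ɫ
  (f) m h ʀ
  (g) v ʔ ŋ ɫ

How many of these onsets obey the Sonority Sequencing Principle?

1

(a) 4-3-2-2 → violates
(b) 3-2-4-2 → violates
(c) 2-3-4 → obeys
(d) 2-1-2-2 → violates
(e) 3-3-4 → violates
(f) 3-2-4 → violates
(g) 2-1-3-4 → violates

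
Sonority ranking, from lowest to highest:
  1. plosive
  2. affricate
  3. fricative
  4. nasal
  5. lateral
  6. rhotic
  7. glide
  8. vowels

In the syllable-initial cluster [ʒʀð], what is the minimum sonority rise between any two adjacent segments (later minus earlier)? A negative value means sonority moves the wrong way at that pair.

/ʒ/ — fricative, sonority 3.
/ʀ/ — rhotic, sonority 6.
/ð/ — fricative, sonority 3.
/ʒ/→/ʀ/: change +3.
/ʀ/→/ð/: change -3.
Minimum = -3.

-3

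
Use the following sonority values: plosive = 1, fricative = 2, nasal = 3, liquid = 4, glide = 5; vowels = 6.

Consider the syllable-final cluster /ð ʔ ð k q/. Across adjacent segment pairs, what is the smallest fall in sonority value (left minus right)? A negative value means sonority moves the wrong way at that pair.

/ð/: fricative = 2.
/ʔ/: plosive = 1.
/ð/: fricative = 2.
/k/: plosive = 1.
/q/: plosive = 1.
/ð/→/ʔ/: change +1.
/ʔ/→/ð/: change -1.
/ð/→/k/: change +1.
/k/→/q/: change +0.
Minimum = -1.

-1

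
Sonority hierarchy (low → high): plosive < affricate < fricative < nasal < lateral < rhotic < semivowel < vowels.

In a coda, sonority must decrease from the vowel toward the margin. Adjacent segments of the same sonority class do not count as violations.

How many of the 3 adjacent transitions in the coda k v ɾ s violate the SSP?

2

/k/ is a plosive (sonority 1).
/v/ is a fricative (sonority 3).
/ɾ/ is a rhotic (sonority 6).
/s/ is a fricative (sonority 3).
/k/→/v/: 1→3 (does not fall) — violation.
/v/→/ɾ/: 3→6 (does not fall) — violation.
/ɾ/→/s/: 6→3 (falls) — ok.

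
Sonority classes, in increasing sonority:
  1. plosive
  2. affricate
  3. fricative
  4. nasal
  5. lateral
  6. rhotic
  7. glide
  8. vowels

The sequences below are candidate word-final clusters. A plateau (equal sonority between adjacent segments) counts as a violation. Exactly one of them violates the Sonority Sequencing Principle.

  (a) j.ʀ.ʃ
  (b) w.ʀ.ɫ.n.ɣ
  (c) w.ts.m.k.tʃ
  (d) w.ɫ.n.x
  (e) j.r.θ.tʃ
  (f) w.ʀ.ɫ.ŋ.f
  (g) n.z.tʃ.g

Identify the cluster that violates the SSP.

c

(a) sonority 7-6-3: well-formed.
(b) sonority 7-6-5-4-3: well-formed.
(c) sonority 7-2-4-1-2: ill-formed.
(d) sonority 7-5-4-3: well-formed.
(e) sonority 7-6-3-2: well-formed.
(f) sonority 7-6-5-4-3: well-formed.
(g) sonority 4-3-2-1: well-formed.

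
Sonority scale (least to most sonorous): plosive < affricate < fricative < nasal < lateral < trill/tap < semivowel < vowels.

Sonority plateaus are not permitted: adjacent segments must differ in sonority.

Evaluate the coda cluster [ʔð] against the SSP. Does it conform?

/ʔ/ is a plosive (sonority 1).
/ð/ is a fricative (sonority 3).
The profile is 1-3. Between /ʔ/ (1) and /ð/ (3) sonority does not fall, so the cluster violates the SSP.

no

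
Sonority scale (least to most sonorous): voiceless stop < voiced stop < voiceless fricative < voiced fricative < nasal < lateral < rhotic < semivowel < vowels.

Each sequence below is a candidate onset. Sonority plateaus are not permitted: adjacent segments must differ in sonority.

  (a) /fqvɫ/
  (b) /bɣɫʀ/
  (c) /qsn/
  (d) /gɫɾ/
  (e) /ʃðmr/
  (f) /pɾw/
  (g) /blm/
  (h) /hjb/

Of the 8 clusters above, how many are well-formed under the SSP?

(a) sonority 3-1-4-6: ill-formed.
(b) sonority 2-4-6-7: well-formed.
(c) sonority 1-3-5: well-formed.
(d) sonority 2-6-7: well-formed.
(e) sonority 3-4-5-7: well-formed.
(f) sonority 1-7-8: well-formed.
(g) sonority 2-6-5: ill-formed.
(h) sonority 3-8-2: ill-formed.

5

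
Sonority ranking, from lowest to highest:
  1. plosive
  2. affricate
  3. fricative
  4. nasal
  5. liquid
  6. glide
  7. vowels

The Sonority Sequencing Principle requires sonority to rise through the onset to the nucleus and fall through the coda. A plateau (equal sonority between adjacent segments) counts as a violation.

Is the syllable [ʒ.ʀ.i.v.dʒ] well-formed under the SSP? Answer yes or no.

yes

Onset: /ʒ/ is a fricative (sonority 3), /ʀ/ is a liquid (sonority 5); then the nucleus /i/ (sonority 7).
Onset profile 3-5-7 — rises to the nucleus.
Coda: /v/ is a fricative (sonority 3), /dʒ/ is an affricate (sonority 2).
Coda profile 7-3-2 — falls from the nucleus.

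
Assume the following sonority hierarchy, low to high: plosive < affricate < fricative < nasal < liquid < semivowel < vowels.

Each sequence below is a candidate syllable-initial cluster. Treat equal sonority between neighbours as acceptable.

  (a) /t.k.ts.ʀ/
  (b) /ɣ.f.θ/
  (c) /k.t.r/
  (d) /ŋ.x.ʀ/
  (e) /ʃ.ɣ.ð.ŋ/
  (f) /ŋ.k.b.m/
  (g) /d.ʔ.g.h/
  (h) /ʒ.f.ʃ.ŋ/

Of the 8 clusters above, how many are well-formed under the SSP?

6

(a) sonority 1-1-2-5: well-formed.
(b) sonority 3-3-3: well-formed.
(c) sonority 1-1-5: well-formed.
(d) sonority 4-3-5: ill-formed.
(e) sonority 3-3-3-4: well-formed.
(f) sonority 4-1-1-4: ill-formed.
(g) sonority 1-1-1-3: well-formed.
(h) sonority 3-3-3-4: well-formed.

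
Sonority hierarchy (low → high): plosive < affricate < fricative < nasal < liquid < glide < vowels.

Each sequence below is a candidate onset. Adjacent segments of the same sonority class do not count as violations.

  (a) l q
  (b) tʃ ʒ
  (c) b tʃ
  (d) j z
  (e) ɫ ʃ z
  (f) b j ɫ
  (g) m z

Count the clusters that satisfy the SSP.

(a) l q: profile 5-1 — violates.
(b) tʃ ʒ: profile 2-3 — obeys.
(c) b tʃ: profile 1-2 — obeys.
(d) j z: profile 6-3 — violates.
(e) ɫ ʃ z: profile 5-3-3 — violates.
(f) b j ɫ: profile 1-6-5 — violates.
(g) m z: profile 4-3 — violates.

2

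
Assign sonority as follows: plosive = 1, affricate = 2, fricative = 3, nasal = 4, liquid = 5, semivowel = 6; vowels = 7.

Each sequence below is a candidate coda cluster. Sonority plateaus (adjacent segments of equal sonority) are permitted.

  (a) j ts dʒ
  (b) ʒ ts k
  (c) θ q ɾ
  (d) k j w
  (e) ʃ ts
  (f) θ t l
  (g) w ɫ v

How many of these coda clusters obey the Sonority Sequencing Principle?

4

(a) 6-2-2 → obeys
(b) 3-2-1 → obeys
(c) 3-1-5 → violates
(d) 1-6-6 → violates
(e) 3-2 → obeys
(f) 3-1-5 → violates
(g) 6-5-3 → obeys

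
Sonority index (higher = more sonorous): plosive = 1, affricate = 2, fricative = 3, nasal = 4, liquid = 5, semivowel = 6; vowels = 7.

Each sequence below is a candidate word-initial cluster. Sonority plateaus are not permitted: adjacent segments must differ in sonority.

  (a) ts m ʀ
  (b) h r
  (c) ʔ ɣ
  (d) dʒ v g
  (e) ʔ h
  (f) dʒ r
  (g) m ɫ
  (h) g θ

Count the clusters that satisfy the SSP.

(a) sonority 2-4-5: well-formed.
(b) sonority 3-5: well-formed.
(c) sonority 1-3: well-formed.
(d) sonority 2-3-1: ill-formed.
(e) sonority 1-3: well-formed.
(f) sonority 2-5: well-formed.
(g) sonority 4-5: well-formed.
(h) sonority 1-3: well-formed.

7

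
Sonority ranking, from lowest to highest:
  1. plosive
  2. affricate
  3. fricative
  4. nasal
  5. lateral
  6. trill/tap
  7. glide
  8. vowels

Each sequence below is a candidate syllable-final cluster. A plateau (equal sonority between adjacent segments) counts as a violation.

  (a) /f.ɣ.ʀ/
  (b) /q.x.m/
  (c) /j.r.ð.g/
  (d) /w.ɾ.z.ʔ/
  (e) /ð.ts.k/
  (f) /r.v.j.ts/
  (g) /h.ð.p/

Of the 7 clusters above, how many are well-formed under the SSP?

3

(a) 3-3-6 → violates
(b) 1-3-4 → violates
(c) 7-6-3-1 → obeys
(d) 7-6-3-1 → obeys
(e) 3-2-1 → obeys
(f) 6-3-7-2 → violates
(g) 3-3-1 → violates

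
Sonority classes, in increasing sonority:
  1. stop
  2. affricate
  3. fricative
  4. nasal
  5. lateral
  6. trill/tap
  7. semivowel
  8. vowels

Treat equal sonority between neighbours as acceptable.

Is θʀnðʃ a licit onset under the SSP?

no

/θ/: fricative = 3.
/ʀ/: trill/tap = 6.
/n/: nasal = 4.
/ð/: fricative = 3.
/ʃ/: fricative = 3.
The profile is 3-6-4-3-3. Between /ʀ/ (6) and /n/ (4) sonority does not rise, so the cluster violates the SSP.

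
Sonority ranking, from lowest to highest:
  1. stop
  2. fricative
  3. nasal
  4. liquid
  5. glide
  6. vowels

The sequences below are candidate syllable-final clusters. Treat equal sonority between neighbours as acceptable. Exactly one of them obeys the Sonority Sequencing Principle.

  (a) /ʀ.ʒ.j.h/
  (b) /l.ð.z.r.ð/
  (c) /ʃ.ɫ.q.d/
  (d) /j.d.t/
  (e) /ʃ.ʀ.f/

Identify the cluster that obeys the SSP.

d

(a) 4-2-5-2 → violates
(b) 4-2-2-4-2 → violates
(c) 2-4-1-1 → violates
(d) 5-1-1 → obeys
(e) 2-4-2 → violates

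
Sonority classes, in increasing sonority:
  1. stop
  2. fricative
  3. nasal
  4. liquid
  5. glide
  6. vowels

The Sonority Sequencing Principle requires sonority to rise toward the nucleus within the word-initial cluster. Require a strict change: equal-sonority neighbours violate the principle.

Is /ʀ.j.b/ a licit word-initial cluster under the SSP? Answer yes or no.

no

/ʀ/ is a liquid (sonority 4).
/j/ is a glide (sonority 5).
/b/ is a stop (sonority 1).
The profile is 4-5-1. Between /j/ (5) and /b/ (1) sonority does not rise, so the cluster violates the SSP.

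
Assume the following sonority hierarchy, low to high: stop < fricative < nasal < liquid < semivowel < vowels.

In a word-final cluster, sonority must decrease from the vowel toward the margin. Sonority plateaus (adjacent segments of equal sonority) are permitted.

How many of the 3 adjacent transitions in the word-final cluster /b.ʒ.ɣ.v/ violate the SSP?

1

/b/: stop = 1.
/ʒ/: fricative = 2.
/ɣ/: fricative = 2.
/v/: fricative = 2.
/b/→/ʒ/: 1→2 (does not fall) — violation.
/ʒ/→/ɣ/: 2→2 (plateau, allowed) — ok.
/ɣ/→/v/: 2→2 (plateau, allowed) — ok.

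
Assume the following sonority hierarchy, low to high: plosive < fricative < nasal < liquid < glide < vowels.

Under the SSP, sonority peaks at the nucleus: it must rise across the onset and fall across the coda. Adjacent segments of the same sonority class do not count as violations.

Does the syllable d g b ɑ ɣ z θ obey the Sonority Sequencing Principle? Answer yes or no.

yes

Onset: /d/ is a plosive (sonority 1), /g/ is a plosive (sonority 1), /b/ is a plosive (sonority 1); then the nucleus /ɑ/ (sonority 6).
Onset profile 1-1-1-6 — rises to the nucleus.
Coda: /ɣ/ is a fricative (sonority 2), /z/ is a fricative (sonority 2), /θ/ is a fricative (sonority 2).
Coda profile 6-2-2-2 — falls from the nucleus.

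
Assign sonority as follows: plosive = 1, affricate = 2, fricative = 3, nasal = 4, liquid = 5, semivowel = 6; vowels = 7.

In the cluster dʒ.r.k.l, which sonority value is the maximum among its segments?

5

/dʒ/: affricate = 2.
/r/: liquid = 5.
/k/: plosive = 1.
/l/: liquid = 5.
The maximum is 5.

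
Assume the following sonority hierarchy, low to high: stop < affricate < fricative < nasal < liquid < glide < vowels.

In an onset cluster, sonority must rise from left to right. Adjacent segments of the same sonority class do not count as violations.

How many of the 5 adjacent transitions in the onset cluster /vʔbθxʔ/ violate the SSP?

/v/ is a fricative (sonority 3).
/ʔ/ is a stop (sonority 1).
/b/ is a stop (sonority 1).
/θ/ is a fricative (sonority 3).
/x/ is a fricative (sonority 3).
/ʔ/ is a stop (sonority 1).
/v/→/ʔ/: 3→1 (does not rise) — violation.
/ʔ/→/b/: 1→1 (plateau, allowed) — ok.
/b/→/θ/: 1→3 (rises) — ok.
/θ/→/x/: 3→3 (plateau, allowed) — ok.
/x/→/ʔ/: 3→1 (does not rise) — violation.

2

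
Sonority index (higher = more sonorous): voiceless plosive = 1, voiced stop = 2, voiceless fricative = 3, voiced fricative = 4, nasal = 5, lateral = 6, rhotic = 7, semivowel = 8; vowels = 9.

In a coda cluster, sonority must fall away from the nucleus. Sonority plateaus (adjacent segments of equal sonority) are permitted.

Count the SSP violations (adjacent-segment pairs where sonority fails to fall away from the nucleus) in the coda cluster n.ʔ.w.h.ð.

2

/n/ — nasal, sonority 5.
/ʔ/ — voiceless plosive, sonority 1.
/w/ — semivowel, sonority 8.
/h/ — voiceless fricative, sonority 3.
/ð/ — voiced fricative, sonority 4.
/n/→/ʔ/: 5→1 (falls) — ok.
/ʔ/→/w/: 1→8 (does not fall) — violation.
/w/→/h/: 8→3 (falls) — ok.
/h/→/ð/: 3→4 (does not fall) — violation.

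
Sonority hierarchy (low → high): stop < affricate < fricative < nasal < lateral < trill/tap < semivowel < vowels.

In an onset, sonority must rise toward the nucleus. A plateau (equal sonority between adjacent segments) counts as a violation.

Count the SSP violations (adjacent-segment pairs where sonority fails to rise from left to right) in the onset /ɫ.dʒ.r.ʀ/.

2

/ɫ/ is a lateral (sonority 5).
/dʒ/ is an affricate (sonority 2).
/r/ is a trill/tap (sonority 6).
/ʀ/ is a trill/tap (sonority 6).
/ɫ/→/dʒ/: 5→2 (does not rise) — violation.
/dʒ/→/r/: 2→6 (rises) — ok.
/r/→/ʀ/: 6→6 (plateau) — violation.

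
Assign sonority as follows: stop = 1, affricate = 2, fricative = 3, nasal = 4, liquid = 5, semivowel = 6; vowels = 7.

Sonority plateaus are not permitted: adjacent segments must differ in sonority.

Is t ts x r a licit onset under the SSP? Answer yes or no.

/t/: stop = 1.
/ts/: affricate = 2.
/x/: fricative = 3.
/r/: liquid = 5.
The profile 1-2-3-5 strictly rises, so the onset satisfies the SSP.

yes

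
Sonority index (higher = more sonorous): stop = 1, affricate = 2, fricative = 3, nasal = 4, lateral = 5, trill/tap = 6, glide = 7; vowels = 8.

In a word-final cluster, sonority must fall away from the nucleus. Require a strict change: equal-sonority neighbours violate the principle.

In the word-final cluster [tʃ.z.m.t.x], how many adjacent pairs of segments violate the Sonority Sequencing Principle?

/tʃ/ — affricate, sonority 2.
/z/ — fricative, sonority 3.
/m/ — nasal, sonority 4.
/t/ — stop, sonority 1.
/x/ — fricative, sonority 3.
/tʃ/→/z/: 2→3 (does not fall) — violation.
/z/→/m/: 3→4 (does not fall) — violation.
/m/→/t/: 4→1 (falls) — ok.
/t/→/x/: 1→3 (does not fall) — violation.

3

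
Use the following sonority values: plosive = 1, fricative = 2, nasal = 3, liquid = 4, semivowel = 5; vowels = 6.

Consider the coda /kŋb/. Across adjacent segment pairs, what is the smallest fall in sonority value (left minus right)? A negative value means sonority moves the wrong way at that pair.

/k/ — plosive, sonority 1.
/ŋ/ — nasal, sonority 3.
/b/ — plosive, sonority 1.
/k/→/ŋ/: change -2.
/ŋ/→/b/: change +2.
Minimum = -2.

-2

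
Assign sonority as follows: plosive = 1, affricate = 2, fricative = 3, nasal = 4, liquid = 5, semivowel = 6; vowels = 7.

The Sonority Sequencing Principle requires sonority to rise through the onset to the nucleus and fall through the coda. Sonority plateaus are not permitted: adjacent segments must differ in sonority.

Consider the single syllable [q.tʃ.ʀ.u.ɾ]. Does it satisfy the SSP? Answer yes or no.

yes

Onset: /q/ is a plosive (sonority 1), /tʃ/ is an affricate (sonority 2), /ʀ/ is a liquid (sonority 5); then the nucleus /u/ (sonority 7).
Onset profile 1-2-5-7 — rises to the nucleus.
Coda: /ɾ/ is a liquid (sonority 5).
Coda profile 7-5 — falls from the nucleus.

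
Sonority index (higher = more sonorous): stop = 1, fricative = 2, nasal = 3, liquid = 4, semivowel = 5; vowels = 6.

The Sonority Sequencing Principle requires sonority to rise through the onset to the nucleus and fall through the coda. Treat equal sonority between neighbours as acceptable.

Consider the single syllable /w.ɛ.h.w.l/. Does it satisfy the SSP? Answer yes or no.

Onset: /w/ is a semivowel (sonority 5); then the nucleus /ɛ/ (sonority 6).
Onset profile 5-6 — rises to the nucleus.
Coda: /h/ is a fricative (sonority 2), /w/ is a semivowel (sonority 5), /l/ is a liquid (sonority 4).
Coda profile 6-2-5-4 — does not fall throughout.

no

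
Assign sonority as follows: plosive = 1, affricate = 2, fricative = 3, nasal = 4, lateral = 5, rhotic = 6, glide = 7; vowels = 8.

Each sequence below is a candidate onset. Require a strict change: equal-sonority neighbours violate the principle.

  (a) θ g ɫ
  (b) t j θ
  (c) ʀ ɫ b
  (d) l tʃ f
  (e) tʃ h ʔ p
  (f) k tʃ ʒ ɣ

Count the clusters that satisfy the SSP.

(a) sonority 3-1-5: ill-formed.
(b) sonority 1-7-3: ill-formed.
(c) sonority 6-5-1: ill-formed.
(d) sonority 5-2-3: ill-formed.
(e) sonority 2-3-1-1: ill-formed.
(f) sonority 1-2-3-3: ill-formed.

0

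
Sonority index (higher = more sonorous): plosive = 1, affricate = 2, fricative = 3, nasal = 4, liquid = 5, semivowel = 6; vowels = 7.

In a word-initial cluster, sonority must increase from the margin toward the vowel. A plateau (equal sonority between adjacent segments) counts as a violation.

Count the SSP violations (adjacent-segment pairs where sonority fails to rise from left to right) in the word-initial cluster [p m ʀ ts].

/p/ — plosive, sonority 1.
/m/ — nasal, sonority 4.
/ʀ/ — liquid, sonority 5.
/ts/ — affricate, sonority 2.
/p/→/m/: 1→4 (rises) — ok.
/m/→/ʀ/: 4→5 (rises) — ok.
/ʀ/→/ts/: 5→2 (does not rise) — violation.

1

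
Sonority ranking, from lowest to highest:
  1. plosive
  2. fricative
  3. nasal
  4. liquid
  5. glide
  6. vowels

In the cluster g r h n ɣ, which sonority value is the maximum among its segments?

4

/g/ is a plosive (sonority 1).
/r/ is a liquid (sonority 4).
/h/ is a fricative (sonority 2).
/n/ is a nasal (sonority 3).
/ɣ/ is a fricative (sonority 2).
The maximum is 4.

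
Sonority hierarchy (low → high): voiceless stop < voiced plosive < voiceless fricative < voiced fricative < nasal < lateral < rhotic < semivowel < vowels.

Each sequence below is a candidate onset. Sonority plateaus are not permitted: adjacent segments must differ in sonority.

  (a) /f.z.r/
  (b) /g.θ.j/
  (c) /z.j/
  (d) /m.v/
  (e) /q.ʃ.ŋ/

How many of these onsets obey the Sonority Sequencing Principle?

4

(a) /f.z.r/: profile 3-4-7 — obeys.
(b) /g.θ.j/: profile 2-3-8 — obeys.
(c) /z.j/: profile 4-8 — obeys.
(d) /m.v/: profile 5-4 — violates.
(e) /q.ʃ.ŋ/: profile 1-3-5 — obeys.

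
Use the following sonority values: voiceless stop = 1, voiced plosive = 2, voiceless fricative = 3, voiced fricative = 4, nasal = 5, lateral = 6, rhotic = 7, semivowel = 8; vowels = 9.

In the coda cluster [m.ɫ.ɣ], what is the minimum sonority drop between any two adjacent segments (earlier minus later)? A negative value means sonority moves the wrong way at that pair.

-1

/m/ is a nasal (sonority 5).
/ɫ/ is a lateral (sonority 6).
/ɣ/ is a voiced fricative (sonority 4).
/m/→/ɫ/: change -1.
/ɫ/→/ɣ/: change +2.
Minimum = -1.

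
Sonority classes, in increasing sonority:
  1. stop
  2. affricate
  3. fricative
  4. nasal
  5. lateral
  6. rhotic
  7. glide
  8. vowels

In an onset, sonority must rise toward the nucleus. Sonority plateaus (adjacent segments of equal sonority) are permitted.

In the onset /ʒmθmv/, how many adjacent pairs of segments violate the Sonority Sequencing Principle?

/ʒ/ — fricative, sonority 3.
/m/ — nasal, sonority 4.
/θ/ — fricative, sonority 3.
/m/ — nasal, sonority 4.
/v/ — fricative, sonority 3.
/ʒ/→/m/: 3→4 (rises) — ok.
/m/→/θ/: 4→3 (does not rise) — violation.
/θ/→/m/: 3→4 (rises) — ok.
/m/→/v/: 4→3 (does not rise) — violation.

2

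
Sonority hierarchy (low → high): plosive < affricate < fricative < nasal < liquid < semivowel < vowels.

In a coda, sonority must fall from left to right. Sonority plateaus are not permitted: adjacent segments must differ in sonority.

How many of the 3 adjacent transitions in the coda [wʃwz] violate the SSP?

1

/w/: semivowel = 6.
/ʃ/: fricative = 3.
/w/: semivowel = 6.
/z/: fricative = 3.
/w/→/ʃ/: 6→3 (falls) — ok.
/ʃ/→/w/: 3→6 (does not fall) — violation.
/w/→/z/: 6→3 (falls) — ok.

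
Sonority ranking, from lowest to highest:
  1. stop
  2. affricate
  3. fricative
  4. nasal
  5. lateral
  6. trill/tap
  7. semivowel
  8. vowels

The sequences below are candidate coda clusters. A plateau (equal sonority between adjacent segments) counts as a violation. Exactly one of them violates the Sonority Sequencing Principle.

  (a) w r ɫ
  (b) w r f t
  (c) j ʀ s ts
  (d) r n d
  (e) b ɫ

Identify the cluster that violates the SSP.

(a) w r ɫ: profile 7-6-5 — obeys.
(b) w r f t: profile 7-6-3-1 — obeys.
(c) j ʀ s ts: profile 7-6-3-2 — obeys.
(d) r n d: profile 6-4-1 — obeys.
(e) b ɫ: profile 1-5 — violates.

e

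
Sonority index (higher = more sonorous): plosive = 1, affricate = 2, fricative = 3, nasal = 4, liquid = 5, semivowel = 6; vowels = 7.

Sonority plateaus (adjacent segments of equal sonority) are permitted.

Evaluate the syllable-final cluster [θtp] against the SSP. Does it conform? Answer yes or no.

yes

/θ/ — fricative, sonority 3.
/t/ — plosive, sonority 1.
/p/ — plosive, sonority 1.
The profile 3-1-1 is non-increasing (plateaus allowed), so the syllable-final cluster satisfies the SSP.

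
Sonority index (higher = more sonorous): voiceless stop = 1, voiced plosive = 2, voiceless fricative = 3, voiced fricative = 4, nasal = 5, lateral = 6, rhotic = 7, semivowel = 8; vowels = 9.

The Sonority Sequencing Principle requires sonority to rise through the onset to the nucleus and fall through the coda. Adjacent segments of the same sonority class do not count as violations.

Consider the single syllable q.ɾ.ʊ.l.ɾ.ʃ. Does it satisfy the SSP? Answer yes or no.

no

Onset: /q/ is a voiceless stop (sonority 1), /ɾ/ is a rhotic (sonority 7); then the nucleus /ʊ/ (sonority 9).
Onset profile 1-7-9 — rises to the nucleus.
Coda: /l/ is a lateral (sonority 6), /ɾ/ is a rhotic (sonority 7), /ʃ/ is a voiceless fricative (sonority 3).
Coda profile 9-6-7-3 — does not fall throughout.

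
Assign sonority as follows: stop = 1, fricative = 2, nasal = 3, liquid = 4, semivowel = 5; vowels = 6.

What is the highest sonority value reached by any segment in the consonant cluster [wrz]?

5

/w/ — semivowel, sonority 5.
/r/ — liquid, sonority 4.
/z/ — fricative, sonority 2.
The maximum is 5.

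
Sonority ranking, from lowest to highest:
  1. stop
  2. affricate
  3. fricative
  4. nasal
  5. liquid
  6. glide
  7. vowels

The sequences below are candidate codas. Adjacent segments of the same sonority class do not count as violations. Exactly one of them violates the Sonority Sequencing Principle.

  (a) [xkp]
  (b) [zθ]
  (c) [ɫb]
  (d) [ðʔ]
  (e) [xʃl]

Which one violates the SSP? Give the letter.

e

(a) 3-1-1 → obeys
(b) 3-3 → obeys
(c) 5-1 → obeys
(d) 3-1 → obeys
(e) 3-3-5 → violates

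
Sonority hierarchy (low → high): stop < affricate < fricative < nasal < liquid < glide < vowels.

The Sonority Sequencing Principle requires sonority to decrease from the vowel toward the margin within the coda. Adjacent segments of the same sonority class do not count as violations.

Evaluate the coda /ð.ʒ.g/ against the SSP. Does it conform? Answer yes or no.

yes

/ð/: fricative = 3.
/ʒ/: fricative = 3.
/g/: stop = 1.
The profile 3-3-1 is non-increasing (plateaus allowed), so the coda satisfies the SSP.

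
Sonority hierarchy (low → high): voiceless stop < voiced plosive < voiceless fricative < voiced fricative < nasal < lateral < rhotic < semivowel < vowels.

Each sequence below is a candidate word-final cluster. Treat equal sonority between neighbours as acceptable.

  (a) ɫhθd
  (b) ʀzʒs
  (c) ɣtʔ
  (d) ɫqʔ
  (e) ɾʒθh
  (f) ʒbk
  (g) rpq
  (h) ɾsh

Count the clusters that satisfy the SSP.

(a) 6-3-3-2 → obeys
(b) 7-4-4-3 → obeys
(c) 4-1-1 → obeys
(d) 6-1-1 → obeys
(e) 7-4-3-3 → obeys
(f) 4-2-1 → obeys
(g) 7-1-1 → obeys
(h) 7-3-3 → obeys

8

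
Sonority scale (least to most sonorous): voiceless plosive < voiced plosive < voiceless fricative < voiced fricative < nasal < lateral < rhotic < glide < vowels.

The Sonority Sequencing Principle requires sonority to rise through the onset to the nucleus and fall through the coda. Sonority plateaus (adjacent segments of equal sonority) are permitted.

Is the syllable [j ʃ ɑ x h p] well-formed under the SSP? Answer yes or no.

no

Onset: /j/ is a glide (sonority 8), /ʃ/ is a voiceless fricative (sonority 3); then the nucleus /ɑ/ (sonority 9).
Onset profile 8-3-9 — does not rise throughout.
Coda: /x/ is a voiceless fricative (sonority 3), /h/ is a voiceless fricative (sonority 3), /p/ is a voiceless plosive (sonority 1).
Coda profile 9-3-3-1 — falls from the nucleus.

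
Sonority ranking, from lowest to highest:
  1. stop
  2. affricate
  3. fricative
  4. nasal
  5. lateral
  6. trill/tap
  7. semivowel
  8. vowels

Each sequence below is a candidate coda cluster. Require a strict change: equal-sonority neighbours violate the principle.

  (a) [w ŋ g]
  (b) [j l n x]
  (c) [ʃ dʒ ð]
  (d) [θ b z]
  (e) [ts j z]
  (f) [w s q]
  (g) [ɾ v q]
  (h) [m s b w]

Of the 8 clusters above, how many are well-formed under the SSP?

4

(a) sonority 7-4-1: well-formed.
(b) sonority 7-5-4-3: well-formed.
(c) sonority 3-2-3: ill-formed.
(d) sonority 3-1-3: ill-formed.
(e) sonority 2-7-3: ill-formed.
(f) sonority 7-3-1: well-formed.
(g) sonority 6-3-1: well-formed.
(h) sonority 4-3-1-7: ill-formed.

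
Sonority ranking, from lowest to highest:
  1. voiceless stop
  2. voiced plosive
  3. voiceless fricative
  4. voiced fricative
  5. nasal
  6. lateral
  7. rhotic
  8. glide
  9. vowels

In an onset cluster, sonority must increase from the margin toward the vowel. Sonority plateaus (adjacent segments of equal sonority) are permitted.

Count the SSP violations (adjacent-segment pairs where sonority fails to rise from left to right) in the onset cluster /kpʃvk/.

1

/k/ — voiceless stop, sonority 1.
/p/ — voiceless stop, sonority 1.
/ʃ/ — voiceless fricative, sonority 3.
/v/ — voiced fricative, sonority 4.
/k/ — voiceless stop, sonority 1.
/k/→/p/: 1→1 (plateau, allowed) — ok.
/p/→/ʃ/: 1→3 (rises) — ok.
/ʃ/→/v/: 3→4 (rises) — ok.
/v/→/k/: 4→1 (does not rise) — violation.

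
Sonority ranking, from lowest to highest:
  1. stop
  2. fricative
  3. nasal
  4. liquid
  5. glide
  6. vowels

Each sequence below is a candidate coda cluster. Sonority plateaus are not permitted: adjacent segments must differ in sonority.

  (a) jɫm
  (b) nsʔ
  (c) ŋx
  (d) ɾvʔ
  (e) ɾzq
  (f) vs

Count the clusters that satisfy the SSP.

(a) 5-4-3 → obeys
(b) 3-2-1 → obeys
(c) 3-2 → obeys
(d) 4-2-1 → obeys
(e) 4-2-1 → obeys
(f) 2-2 → violates

5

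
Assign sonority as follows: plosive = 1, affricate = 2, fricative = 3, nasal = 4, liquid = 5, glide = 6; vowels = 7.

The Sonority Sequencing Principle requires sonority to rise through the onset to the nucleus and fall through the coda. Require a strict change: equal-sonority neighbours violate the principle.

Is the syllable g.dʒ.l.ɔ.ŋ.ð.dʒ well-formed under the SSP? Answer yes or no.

yes

Onset: /g/ is a plosive (sonority 1), /dʒ/ is an affricate (sonority 2), /l/ is a liquid (sonority 5); then the nucleus /ɔ/ (sonority 7).
Onset profile 1-2-5-7 — rises to the nucleus.
Coda: /ŋ/ is a nasal (sonority 4), /ð/ is a fricative (sonority 3), /dʒ/ is an affricate (sonority 2).
Coda profile 7-4-3-2 — falls from the nucleus.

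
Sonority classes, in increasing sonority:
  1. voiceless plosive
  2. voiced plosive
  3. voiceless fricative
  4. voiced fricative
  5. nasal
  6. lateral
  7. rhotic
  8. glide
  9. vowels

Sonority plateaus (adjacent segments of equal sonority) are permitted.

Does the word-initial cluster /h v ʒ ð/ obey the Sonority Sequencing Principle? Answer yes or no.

/h/ — voiceless fricative, sonority 3.
/v/ — voiced fricative, sonority 4.
/ʒ/ — voiced fricative, sonority 4.
/ð/ — voiced fricative, sonority 4.
The profile 3-4-4-4 is non-decreasing (plateaus allowed), so the word-initial cluster satisfies the SSP.

yes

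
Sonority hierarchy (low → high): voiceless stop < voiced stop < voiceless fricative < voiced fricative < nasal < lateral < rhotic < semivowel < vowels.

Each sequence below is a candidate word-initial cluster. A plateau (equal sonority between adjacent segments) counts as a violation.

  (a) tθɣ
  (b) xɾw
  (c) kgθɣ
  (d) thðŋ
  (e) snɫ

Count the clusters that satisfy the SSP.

(a) sonority 1-3-4: well-formed.
(b) sonority 3-7-8: well-formed.
(c) sonority 1-2-3-4: well-formed.
(d) sonority 1-3-4-5: well-formed.
(e) sonority 3-5-6: well-formed.

5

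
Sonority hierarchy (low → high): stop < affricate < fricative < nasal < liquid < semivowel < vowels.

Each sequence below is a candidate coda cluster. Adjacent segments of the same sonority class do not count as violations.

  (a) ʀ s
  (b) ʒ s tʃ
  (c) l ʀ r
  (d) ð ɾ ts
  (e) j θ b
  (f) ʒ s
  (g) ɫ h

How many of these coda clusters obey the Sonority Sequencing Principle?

(a) sonority 5-3: well-formed.
(b) sonority 3-3-2: well-formed.
(c) sonority 5-5-5: well-formed.
(d) sonority 3-5-2: ill-formed.
(e) sonority 6-3-1: well-formed.
(f) sonority 3-3: well-formed.
(g) sonority 5-3: well-formed.

6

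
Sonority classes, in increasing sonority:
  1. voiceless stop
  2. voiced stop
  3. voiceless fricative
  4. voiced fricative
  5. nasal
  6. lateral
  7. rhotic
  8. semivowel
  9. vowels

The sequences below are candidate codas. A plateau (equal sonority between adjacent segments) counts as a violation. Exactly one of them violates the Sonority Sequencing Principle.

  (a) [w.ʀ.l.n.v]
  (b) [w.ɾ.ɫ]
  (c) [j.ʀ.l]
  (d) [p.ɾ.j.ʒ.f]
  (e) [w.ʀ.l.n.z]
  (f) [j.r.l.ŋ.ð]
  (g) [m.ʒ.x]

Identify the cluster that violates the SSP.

d

(a) 8-7-6-5-4 → obeys
(b) 8-7-6 → obeys
(c) 8-7-6 → obeys
(d) 1-7-8-4-3 → violates
(e) 8-7-6-5-4 → obeys
(f) 8-7-6-5-4 → obeys
(g) 5-4-3 → obeys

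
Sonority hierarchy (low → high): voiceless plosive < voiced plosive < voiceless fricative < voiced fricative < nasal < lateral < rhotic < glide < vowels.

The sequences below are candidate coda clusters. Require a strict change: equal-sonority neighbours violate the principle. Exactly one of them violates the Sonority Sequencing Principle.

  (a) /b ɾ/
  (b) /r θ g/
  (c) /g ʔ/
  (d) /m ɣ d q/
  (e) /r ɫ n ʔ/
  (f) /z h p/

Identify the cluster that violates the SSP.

a

(a) 2-7 → violates
(b) 7-3-2 → obeys
(c) 2-1 → obeys
(d) 5-4-2-1 → obeys
(e) 7-6-5-1 → obeys
(f) 4-3-1 → obeys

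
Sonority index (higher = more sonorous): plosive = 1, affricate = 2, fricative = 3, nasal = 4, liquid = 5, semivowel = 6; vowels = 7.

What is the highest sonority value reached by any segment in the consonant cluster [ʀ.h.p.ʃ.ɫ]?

5

/ʀ/ — liquid, sonority 5.
/h/ — fricative, sonority 3.
/p/ — plosive, sonority 1.
/ʃ/ — fricative, sonority 3.
/ɫ/ — liquid, sonority 5.
The maximum is 5.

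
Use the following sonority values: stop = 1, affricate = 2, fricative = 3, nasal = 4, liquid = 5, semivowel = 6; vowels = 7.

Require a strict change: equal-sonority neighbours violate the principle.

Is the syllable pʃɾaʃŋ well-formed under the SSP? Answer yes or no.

Onset: /p/ is a stop (sonority 1), /ʃ/ is a fricative (sonority 3), /ɾ/ is a liquid (sonority 5); then the nucleus /a/ (sonority 7).
Onset profile 1-3-5-7 — rises to the nucleus.
Coda: /ʃ/ is a fricative (sonority 3), /ŋ/ is a nasal (sonority 4).
Coda profile 7-3-4 — does not strictly fall throughout.

no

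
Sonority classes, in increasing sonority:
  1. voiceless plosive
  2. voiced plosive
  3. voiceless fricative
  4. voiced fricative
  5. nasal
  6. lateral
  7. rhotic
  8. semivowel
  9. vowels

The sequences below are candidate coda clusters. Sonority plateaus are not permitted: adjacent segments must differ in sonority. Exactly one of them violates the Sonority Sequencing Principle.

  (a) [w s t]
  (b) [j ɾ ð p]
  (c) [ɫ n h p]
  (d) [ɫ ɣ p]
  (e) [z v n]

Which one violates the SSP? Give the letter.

(a) [w s t]: profile 8-3-1 — obeys.
(b) [j ɾ ð p]: profile 8-7-4-1 — obeys.
(c) [ɫ n h p]: profile 6-5-3-1 — obeys.
(d) [ɫ ɣ p]: profile 6-4-1 — obeys.
(e) [z v n]: profile 4-4-5 — violates.

e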